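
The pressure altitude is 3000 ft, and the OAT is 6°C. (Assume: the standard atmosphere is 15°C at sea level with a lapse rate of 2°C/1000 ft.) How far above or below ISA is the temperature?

ISA-3°C

ISA temperature at 3000 ft = 15 − 2 × (3000/1000) = 9°C.
Deviation = OAT − ISA = 6 − 9 = -3°C.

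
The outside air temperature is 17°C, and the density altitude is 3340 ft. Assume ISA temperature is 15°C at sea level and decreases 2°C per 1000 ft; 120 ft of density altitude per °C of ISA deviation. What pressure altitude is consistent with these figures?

2500 ft

DA = PA + 120 × (OAT − (15 − 2·PA/1000)) = PA + 120·OAT − 1800 + 0.24·PA = 1.24·PA + 120·OAT − 1800.
So 1.24·PA = 3340 − 120 × 17 + 1800 = 3100.
PA = 3100 / 1.24 = 2500 ft.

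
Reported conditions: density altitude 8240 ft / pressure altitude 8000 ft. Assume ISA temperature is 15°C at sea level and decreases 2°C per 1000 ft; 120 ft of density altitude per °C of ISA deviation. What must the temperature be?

1°C

Density altitude − pressure altitude = 8240 − 8000 = +240 ft.
At 120 ft/°C that is an ISA deviation of 240/120 = +2°C.
ISA temperature at 8000 ft = 15 − 2 × (8000/1000) = -1°C.
OAT = ISA + deviation = -1 + (+2) = 1°C.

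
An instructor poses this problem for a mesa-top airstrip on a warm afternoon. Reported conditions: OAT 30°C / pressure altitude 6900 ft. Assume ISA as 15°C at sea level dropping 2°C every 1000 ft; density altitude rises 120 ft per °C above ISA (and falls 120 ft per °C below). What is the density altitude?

10356 ft

ISA temperature at 6900 ft = 15 − 2 × (6900/1000) = 1.2°C.
ISA deviation = 30 − 1.2 = +28.8°C.
Density altitude = 6900 + 120 × (28.8) = 6900 + (+3456) = 10356 ft.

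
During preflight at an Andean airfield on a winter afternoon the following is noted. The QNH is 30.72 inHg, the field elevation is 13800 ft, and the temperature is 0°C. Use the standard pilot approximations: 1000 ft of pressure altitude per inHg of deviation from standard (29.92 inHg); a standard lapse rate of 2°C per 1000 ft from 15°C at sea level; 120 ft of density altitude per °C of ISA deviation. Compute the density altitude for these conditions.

14320 ft

Pressure altitude = 13800 + (29.92 − 30.72) × 1000 = 13800 + (-800) = 13000 ft.
ISA temperature at 13000 ft = 15 − 2 × (13000/1000) = -11°C.
ISA deviation = 0 − (-11) = +11°C.
Density altitude = 13000 + 120 × (11) = 14320 ft.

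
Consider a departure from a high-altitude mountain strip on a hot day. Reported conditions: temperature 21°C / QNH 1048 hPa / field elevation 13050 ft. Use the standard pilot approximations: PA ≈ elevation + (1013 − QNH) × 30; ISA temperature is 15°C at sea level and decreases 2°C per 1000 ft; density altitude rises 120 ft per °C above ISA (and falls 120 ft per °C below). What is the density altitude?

Pressure altitude = 13050 + (1013 − 1048) × 30 = 13050 + (-1050) = 12000 ft.
ISA temperature at 12000 ft = 15 − 2 × (12000/1000) = -9°C.
ISA deviation = 21 − (-9) = +30°C.
Density altitude = 12000 + 120 × (30) = 15600 ft.

15600 ft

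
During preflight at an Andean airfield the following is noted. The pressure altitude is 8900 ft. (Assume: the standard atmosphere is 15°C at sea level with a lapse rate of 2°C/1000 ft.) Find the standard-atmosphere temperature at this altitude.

-2.8°C

ISA temperature = 15 − 2 × (8900/1000) = 15 − 17.8 = -2.8°C.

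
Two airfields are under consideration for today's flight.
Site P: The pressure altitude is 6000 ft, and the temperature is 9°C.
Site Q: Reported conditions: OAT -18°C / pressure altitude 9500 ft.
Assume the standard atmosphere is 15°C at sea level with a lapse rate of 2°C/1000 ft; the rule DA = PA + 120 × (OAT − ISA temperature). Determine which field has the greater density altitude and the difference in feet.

Site P: ISA temp = 3°C, deviation +6°C, DA = 6000 + 120 × 6 = 6720 ft.
Site Q: ISA temp = -4°C, deviation -14°C, DA = 9500 + 120 × (-14) = 7820 ft.
Site Q is higher by 7820 − 6720 = 1100 ft.

Site Q by 1100 ft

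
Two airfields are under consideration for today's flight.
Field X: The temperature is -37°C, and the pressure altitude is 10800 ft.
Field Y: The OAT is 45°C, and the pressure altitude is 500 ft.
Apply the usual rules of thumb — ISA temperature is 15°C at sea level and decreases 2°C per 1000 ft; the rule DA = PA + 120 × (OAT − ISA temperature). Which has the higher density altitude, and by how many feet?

Field X by 2932 ft

Field X: ISA temp = -6.6°C, deviation -30.4°C, DA = 10800 + 120 × (-30.4) = 7152 ft.
Field Y: ISA temp = 14°C, deviation +31°C, DA = 500 + 120 × 31 = 4220 ft.
Field X is higher by 7152 − 4220 = 2932 ft.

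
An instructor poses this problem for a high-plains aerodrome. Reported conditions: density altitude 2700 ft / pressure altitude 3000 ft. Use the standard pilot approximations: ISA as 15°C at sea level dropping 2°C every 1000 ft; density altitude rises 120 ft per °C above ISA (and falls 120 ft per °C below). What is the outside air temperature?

Density altitude − pressure altitude = 2700 − 3000 = -300 ft.
At 120 ft/°C that is an ISA deviation of -300/120 = -2.5°C.
ISA temperature at 3000 ft = 15 − 2 × (3000/1000) = 9°C.
OAT = ISA + deviation = 9 + (-2.5) = 6.5°C.

6.5°C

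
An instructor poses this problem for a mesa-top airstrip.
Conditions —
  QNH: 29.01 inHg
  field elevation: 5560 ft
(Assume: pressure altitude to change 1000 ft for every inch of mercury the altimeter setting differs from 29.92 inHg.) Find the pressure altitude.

6470 ft

Pressure correction = (29.92 − 29.01) × 1000 = +910 ft.
Pressure altitude = 5560 + (+910) = 6470 ft.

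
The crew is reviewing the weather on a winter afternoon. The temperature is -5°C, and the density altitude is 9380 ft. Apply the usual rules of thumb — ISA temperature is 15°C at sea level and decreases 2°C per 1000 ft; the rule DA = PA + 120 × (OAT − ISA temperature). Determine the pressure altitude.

DA = PA + 120 × (OAT − (15 − 2·PA/1000)) = PA + 120·OAT − 1800 + 0.24·PA = 1.24·PA + 120·OAT − 1800.
So 1.24·PA = 9380 − 120 × (-5) + 1800 = 11780.
PA = 11780 / 1.24 = 9500 ft.

9500 ft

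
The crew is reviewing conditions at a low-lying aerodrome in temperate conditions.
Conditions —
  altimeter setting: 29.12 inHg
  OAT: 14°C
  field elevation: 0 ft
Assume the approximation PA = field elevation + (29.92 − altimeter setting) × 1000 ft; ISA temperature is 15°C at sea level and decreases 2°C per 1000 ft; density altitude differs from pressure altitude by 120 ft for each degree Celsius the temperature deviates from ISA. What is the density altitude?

872 ft

Pressure altitude = 0 + (29.92 − 29.12) × 1000 = 0 + (+800) = 800 ft.
ISA temperature at 800 ft = 15 − 2 × (800/1000) = 13.4°C.
ISA deviation = 14 − 13.4 = +0.6°C.
Density altitude = 800 + 120 × (0.6) = 872 ft.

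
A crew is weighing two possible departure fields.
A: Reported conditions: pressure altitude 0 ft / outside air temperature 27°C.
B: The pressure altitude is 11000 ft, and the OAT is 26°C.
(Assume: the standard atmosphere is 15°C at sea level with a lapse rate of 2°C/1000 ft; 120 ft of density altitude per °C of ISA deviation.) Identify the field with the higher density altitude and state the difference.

B by 13520 ft

A: ISA temp = 15°C, deviation +12°C, DA = 0 + 120 × 12 = 1440 ft.
B: ISA temp = -7°C, deviation +33°C, DA = 11000 + 120 × 33 = 14960 ft.
B is higher by 14960 − 1440 = 13520 ft.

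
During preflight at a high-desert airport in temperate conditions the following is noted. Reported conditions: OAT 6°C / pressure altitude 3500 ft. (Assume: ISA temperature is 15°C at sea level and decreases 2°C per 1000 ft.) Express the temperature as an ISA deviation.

ISA temperature at 3500 ft = 15 − 2 × (3500/1000) = 8°C.
Deviation = OAT − ISA = 6 − 8 = -2°C.

ISA-2°C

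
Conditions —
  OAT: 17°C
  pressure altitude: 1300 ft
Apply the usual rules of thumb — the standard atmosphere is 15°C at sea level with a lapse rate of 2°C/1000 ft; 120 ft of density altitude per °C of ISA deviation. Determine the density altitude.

ISA temperature at 1300 ft = 15 − 2 × (1300/1000) = 12.4°C.
ISA deviation = 17 − 12.4 = +4.6°C.
Density altitude = 1300 + 120 × (4.6) = 1300 + (+552) = 1852 ft.

1852 ft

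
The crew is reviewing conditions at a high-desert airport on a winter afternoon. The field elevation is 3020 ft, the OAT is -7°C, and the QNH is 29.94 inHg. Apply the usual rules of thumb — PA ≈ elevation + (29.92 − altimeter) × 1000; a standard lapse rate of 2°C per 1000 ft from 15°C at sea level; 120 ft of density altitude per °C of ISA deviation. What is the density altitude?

Pressure altitude = 3020 + (29.92 − 29.94) × 1000 = 3020 + (-20) = 3000 ft.
ISA temperature at 3000 ft = 15 − 2 × (3000/1000) = 9°C.
ISA deviation = -7 − 9 = -16°C.
Density altitude = 3000 + 120 × (-16) = 1080 ft.

1080 ft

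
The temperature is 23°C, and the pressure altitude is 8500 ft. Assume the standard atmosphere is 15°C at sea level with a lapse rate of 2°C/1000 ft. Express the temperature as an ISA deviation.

ISA+25°C

ISA temperature at 8500 ft = 15 − 2 × (8500/1000) = -2°C.
Deviation = OAT − ISA = 23 − (-2) = +25°C.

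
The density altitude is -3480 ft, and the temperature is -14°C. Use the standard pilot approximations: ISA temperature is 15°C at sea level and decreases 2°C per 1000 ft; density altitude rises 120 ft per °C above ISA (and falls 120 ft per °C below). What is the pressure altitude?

DA = PA + 120 × (OAT − (15 − 2·PA/1000)) = PA + 120·OAT − 1800 + 0.24·PA = 1.24·PA + 120·OAT − 1800.
So 1.24·PA = -3480 − 120 × (-14) + 1800 = 0.
PA = 0 / 1.24 = 0 ft.

0 ft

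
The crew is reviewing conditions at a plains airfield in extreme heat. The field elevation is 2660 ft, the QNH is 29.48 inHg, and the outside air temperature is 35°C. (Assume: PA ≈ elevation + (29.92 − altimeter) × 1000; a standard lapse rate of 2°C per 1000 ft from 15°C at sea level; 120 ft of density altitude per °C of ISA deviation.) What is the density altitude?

6244 ft

Pressure altitude = 2660 + (29.92 − 29.48) × 1000 = 2660 + (+440) = 3100 ft.
ISA temperature at 3100 ft = 15 − 2 × (3100/1000) = 8.8°C.
ISA deviation = 35 − 8.8 = +26.2°C.
Density altitude = 3100 + 120 × (26.2) = 6244 ft.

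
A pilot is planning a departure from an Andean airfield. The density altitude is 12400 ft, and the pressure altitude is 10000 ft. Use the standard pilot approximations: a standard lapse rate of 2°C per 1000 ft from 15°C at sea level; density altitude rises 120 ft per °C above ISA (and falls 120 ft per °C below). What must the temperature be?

15°C

Density altitude − pressure altitude = 12400 − 10000 = +2400 ft.
At 120 ft/°C that is an ISA deviation of 2400/120 = +20°C.
ISA temperature at 10000 ft = 15 − 2 × (10000/1000) = -5°C.
OAT = ISA + deviation = -5 + (+20) = 15°C.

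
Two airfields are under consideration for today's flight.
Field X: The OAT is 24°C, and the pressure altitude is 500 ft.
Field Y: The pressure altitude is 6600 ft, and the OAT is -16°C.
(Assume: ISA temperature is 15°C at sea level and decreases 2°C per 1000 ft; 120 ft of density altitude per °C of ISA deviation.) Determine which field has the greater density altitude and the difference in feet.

Field Y by 2764 ft

Field X: ISA temp = 14°C, deviation +10°C, DA = 500 + 120 × 10 = 1700 ft.
Field Y: ISA temp = 1.8°C, deviation -17.8°C, DA = 6600 + 120 × (-17.8) = 4464 ft.
Field Y is higher by 4464 − 1700 = 2764 ft.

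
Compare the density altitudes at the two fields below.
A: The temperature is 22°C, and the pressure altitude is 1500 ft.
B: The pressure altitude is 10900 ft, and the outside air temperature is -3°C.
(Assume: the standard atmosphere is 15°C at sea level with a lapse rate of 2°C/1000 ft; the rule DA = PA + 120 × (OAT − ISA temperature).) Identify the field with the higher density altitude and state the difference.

B by 8656 ft

A: ISA temp = 12°C, deviation +10°C, DA = 1500 + 120 × 10 = 2700 ft.
B: ISA temp = -6.8°C, deviation +3.8°C, DA = 10900 + 120 × 3.8 = 11356 ft.
B is higher by 11356 − 2700 = 8656 ft.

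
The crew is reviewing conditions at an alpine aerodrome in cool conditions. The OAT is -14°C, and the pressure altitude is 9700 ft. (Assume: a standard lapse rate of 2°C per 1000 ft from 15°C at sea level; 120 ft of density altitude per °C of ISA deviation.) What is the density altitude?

ISA temperature at 9700 ft = 15 − 2 × (9700/1000) = -4.4°C.
ISA deviation = -14 − (-4.4) = -9.6°C.
Density altitude = 9700 + 120 × (-9.6) = 9700 + (-1152) = 8548 ft.

8548 ft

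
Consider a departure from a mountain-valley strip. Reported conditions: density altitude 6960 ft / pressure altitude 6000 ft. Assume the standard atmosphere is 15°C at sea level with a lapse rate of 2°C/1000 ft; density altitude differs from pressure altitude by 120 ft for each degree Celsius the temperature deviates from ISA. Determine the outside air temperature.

11°C

Density altitude − pressure altitude = 6960 − 6000 = +960 ft.
At 120 ft/°C that is an ISA deviation of 960/120 = +8°C.
ISA temperature at 6000 ft = 15 − 2 × (6000/1000) = 3°C.
OAT = ISA + deviation = 3 + (+8) = 11°C.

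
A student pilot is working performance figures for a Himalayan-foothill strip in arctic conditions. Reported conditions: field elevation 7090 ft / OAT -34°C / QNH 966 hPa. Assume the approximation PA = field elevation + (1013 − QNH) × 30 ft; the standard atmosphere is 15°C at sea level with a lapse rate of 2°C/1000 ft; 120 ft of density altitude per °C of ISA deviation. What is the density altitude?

Pressure altitude = 7090 + (1013 − 966) × 30 = 7090 + (+1410) = 8500 ft.
ISA temperature at 8500 ft = 15 − 2 × (8500/1000) = -2°C.
ISA deviation = -34 − (-2) = -32°C.
Density altitude = 8500 + 120 × (-32) = 4660 ft.

4660 ft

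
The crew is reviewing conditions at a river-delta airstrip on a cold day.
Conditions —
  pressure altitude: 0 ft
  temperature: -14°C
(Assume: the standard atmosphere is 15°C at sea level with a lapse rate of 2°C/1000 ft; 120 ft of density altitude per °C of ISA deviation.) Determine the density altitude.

ISA temperature at 0 ft = 15 − 2 × (0/1000) = 15°C.
ISA deviation = -14 − 15 = -29°C.
Density altitude = 0 + 120 × (-29) = 0 + (-3480) = -3480 ft.

-3480 ft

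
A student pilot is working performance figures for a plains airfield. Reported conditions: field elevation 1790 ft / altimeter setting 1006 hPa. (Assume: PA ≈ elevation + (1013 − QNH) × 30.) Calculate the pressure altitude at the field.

Pressure correction = (1013 − 1006) × 30 = +210 ft.
Pressure altitude = 1790 + (+210) = 2000 ft.

2000 ft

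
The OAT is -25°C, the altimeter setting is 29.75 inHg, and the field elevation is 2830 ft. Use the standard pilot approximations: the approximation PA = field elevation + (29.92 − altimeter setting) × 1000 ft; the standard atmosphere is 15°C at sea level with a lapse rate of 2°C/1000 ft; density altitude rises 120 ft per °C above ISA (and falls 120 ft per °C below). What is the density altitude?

-1080 ft

Pressure altitude = 2830 + (29.92 − 29.75) × 1000 = 2830 + (+170) = 3000 ft.
ISA temperature at 3000 ft = 15 − 2 × (3000/1000) = 9°C.
ISA deviation = -25 − 9 = -34°C.
Density altitude = 3000 + 120 × (-34) = -1080 ft.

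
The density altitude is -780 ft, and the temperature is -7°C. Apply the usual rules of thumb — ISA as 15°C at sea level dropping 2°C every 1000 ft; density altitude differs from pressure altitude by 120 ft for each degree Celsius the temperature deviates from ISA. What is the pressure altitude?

DA = PA + 120 × (OAT − (15 − 2·PA/1000)) = PA + 120·OAT − 1800 + 0.24·PA = 1.24·PA + 120·OAT − 1800.
So 1.24·PA = -780 − 120 × (-7) + 1800 = 1860.
PA = 1860 / 1.24 = 1500 ft.

1500 ft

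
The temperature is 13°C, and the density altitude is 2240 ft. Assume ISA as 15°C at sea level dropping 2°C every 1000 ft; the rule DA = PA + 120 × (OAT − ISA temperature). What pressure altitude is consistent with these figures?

DA = PA + 120 × (OAT − (15 − 2·PA/1000)) = PA + 120·OAT − 1800 + 0.24·PA = 1.24·PA + 120·OAT − 1800.
So 1.24·PA = 2240 − 120 × 13 + 1800 = 2480.
PA = 2480 / 1.24 = 2000 ft.

2000 ft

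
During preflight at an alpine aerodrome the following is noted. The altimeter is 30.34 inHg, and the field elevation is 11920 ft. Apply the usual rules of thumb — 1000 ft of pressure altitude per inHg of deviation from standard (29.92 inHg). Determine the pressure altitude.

Pressure correction = (29.92 − 30.34) × 1000 = -420 ft.
Pressure altitude = 11920 + (-420) = 11500 ft.

11500 ft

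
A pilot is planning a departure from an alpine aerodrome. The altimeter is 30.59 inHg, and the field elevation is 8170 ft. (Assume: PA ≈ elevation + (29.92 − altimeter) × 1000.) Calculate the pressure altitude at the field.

7500 ft

Pressure correction = (29.92 − 30.59) × 1000 = -670 ft.
Pressure altitude = 8170 + (-670) = 7500 ft.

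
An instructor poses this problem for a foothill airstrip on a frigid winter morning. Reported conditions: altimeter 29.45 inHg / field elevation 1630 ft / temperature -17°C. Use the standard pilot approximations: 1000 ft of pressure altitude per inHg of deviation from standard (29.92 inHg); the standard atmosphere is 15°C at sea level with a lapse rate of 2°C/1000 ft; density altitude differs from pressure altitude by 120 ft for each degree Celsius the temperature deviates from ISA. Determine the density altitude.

Pressure altitude = 1630 + (29.92 − 29.45) × 1000 = 1630 + (+470) = 2100 ft.
ISA temperature at 2100 ft = 15 − 2 × (2100/1000) = 10.8°C.
ISA deviation = -17 − 10.8 = -27.8°C.
Density altitude = 2100 + 120 × (-27.8) = -1236 ft.

-1236 ft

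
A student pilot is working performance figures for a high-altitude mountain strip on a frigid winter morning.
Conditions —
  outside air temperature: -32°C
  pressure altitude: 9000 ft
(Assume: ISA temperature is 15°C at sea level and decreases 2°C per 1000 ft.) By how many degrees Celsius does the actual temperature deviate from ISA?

ISA-29°C

ISA temperature at 9000 ft = 15 − 2 × (9000/1000) = -3°C.
Deviation = OAT − ISA = -32 − (-3) = -29°C.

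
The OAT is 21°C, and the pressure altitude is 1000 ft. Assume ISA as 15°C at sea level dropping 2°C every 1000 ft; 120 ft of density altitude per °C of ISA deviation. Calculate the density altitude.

1960 ft

ISA temperature at 1000 ft = 15 − 2 × (1000/1000) = 13°C.
ISA deviation = 21 − 13 = +8°C.
Density altitude = 1000 + 120 × (8) = 1000 + (+960) = 1960 ft.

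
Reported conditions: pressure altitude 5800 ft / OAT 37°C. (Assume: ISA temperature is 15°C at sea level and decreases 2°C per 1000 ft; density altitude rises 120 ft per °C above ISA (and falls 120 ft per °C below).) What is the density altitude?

ISA temperature at 5800 ft = 15 − 2 × (5800/1000) = 3.4°C.
ISA deviation = 37 − 3.4 = +33.6°C.
Density altitude = 5800 + 120 × (33.6) = 5800 + (+4032) = 9832 ft.

9832 ft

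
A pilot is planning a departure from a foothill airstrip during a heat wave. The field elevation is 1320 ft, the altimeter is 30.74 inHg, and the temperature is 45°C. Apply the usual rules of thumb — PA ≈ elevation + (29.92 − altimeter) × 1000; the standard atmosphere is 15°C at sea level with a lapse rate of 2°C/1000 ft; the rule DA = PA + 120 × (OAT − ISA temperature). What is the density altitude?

4220 ft

Pressure altitude = 1320 + (29.92 − 30.74) × 1000 = 1320 + (-820) = 500 ft.
ISA temperature at 500 ft = 15 − 2 × (500/1000) = 14°C.
ISA deviation = 45 − 14 = +31°C.
Density altitude = 500 + 120 × (31) = 4220 ft.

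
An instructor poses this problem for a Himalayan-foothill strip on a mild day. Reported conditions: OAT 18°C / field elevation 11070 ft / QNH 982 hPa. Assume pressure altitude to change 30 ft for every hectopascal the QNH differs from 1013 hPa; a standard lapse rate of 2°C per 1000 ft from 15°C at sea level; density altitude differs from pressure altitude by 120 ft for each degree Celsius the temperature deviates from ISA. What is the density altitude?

15240 ft

Pressure altitude = 11070 + (1013 − 982) × 30 = 11070 + (+930) = 12000 ft.
ISA temperature at 12000 ft = 15 − 2 × (12000/1000) = -9°C.
ISA deviation = 18 − (-9) = +27°C.
Density altitude = 12000 + 120 × (27) = 15240 ft.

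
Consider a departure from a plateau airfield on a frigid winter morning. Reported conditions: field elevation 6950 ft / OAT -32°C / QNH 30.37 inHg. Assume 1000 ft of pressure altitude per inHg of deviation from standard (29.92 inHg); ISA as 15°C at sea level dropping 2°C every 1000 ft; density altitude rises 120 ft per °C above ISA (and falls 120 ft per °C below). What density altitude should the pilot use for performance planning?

Pressure altitude = 6950 + (29.92 − 30.37) × 1000 = 6950 + (-450) = 6500 ft.
ISA temperature at 6500 ft = 15 − 2 × (6500/1000) = 2°C.
ISA deviation = -32 − 2 = -34°C.
Density altitude = 6500 + 120 × (-34) = 2420 ft.

2420 ft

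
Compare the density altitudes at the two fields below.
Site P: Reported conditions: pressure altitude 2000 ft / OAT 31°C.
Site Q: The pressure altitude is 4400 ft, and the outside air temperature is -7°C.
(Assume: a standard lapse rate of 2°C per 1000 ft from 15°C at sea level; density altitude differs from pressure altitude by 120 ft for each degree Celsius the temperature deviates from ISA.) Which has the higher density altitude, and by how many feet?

Site P: ISA temp = 11°C, deviation +20°C, DA = 2000 + 120 × 20 = 4400 ft.
Site Q: ISA temp = 6.2°C, deviation -13.2°C, DA = 4400 + 120 × (-13.2) = 2816 ft.
Site P is higher by 4400 − 2816 = 1584 ft.

Site P by 1584 ft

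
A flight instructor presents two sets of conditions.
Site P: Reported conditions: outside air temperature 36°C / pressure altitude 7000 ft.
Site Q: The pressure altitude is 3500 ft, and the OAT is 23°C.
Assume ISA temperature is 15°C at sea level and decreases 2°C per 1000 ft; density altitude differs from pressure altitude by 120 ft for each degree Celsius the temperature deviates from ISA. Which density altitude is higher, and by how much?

Site P: ISA temp = 1°C, deviation +35°C, DA = 7000 + 120 × 35 = 11200 ft.
Site Q: ISA temp = 8°C, deviation +15°C, DA = 3500 + 120 × 15 = 5300 ft.
Site P is higher by 11200 − 5300 = 5900 ft.

Site P by 5900 ft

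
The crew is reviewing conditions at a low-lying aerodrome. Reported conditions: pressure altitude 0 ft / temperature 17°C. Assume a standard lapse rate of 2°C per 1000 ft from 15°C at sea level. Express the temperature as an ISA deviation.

ISA+2°C

ISA temperature at 0 ft = 15 − 2 × (0/1000) = 15°C.
Deviation = OAT − ISA = 17 − 15 = +2°C.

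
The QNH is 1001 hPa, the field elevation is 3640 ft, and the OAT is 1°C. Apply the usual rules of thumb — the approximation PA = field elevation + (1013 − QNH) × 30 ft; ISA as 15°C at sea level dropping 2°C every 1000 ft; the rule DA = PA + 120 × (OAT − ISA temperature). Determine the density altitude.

3280 ft

Pressure altitude = 3640 + (1013 − 1001) × 30 = 3640 + (+360) = 4000 ft.
ISA temperature at 4000 ft = 15 − 2 × (4000/1000) = 7°C.
ISA deviation = 1 − 7 = -6°C.
Density altitude = 4000 + 120 × (-6) = 3280 ft.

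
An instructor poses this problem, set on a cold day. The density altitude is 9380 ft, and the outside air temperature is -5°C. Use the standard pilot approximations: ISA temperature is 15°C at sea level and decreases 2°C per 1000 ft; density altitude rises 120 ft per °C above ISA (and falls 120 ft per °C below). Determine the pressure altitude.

DA = PA + 120 × (OAT − (15 − 2·PA/1000)) = PA + 120·OAT − 1800 + 0.24·PA = 1.24·PA + 120·OAT − 1800.
So 1.24·PA = 9380 − 120 × (-5) + 1800 = 11780.
PA = 11780 / 1.24 = 9500 ft.

9500 ft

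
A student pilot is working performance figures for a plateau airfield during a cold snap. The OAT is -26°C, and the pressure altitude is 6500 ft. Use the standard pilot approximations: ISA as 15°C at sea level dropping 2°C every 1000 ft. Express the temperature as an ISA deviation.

ISA temperature at 6500 ft = 15 − 2 × (6500/1000) = 2°C.
Deviation = OAT − ISA = -26 − 2 = -28°C.

ISA-28°C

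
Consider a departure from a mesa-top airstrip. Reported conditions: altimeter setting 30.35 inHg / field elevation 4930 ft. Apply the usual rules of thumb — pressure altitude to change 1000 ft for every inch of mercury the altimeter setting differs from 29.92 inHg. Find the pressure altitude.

4500 ft

Pressure correction = (29.92 − 30.35) × 1000 = -430 ft.
Pressure altitude = 4930 + (-430) = 4500 ft.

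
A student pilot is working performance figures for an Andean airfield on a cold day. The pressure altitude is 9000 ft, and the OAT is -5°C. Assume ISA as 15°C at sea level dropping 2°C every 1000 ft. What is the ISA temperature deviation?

ISA temperature at 9000 ft = 15 − 2 × (9000/1000) = -3°C.
Deviation = OAT − ISA = -5 − (-3) = -2°C.

ISA-2°C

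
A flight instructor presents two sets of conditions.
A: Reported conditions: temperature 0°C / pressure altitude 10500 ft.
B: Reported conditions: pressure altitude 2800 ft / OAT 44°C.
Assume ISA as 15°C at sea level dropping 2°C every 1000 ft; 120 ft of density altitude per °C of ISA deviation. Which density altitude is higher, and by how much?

A by 4268 ft

A: ISA temp = -6°C, deviation +6°C, DA = 10500 + 120 × 6 = 11220 ft.
B: ISA temp = 9.4°C, deviation +34.6°C, DA = 2800 + 120 × 34.6 = 6952 ft.
A is higher by 11220 − 6952 = 4268 ft.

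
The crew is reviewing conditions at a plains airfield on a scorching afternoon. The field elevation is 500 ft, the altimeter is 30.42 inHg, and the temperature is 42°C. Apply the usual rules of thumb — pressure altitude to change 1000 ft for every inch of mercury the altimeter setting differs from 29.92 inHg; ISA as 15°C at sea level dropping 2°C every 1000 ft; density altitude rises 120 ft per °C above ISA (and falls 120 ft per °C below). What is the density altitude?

Pressure altitude = 500 + (29.92 − 30.42) × 1000 = 500 + (-500) = 0 ft.
ISA temperature at 0 ft = 15 − 2 × (0/1000) = 15°C.
ISA deviation = 42 − 15 = +27°C.
Density altitude = 0 + 120 × (27) = 3240 ft.

3240 ft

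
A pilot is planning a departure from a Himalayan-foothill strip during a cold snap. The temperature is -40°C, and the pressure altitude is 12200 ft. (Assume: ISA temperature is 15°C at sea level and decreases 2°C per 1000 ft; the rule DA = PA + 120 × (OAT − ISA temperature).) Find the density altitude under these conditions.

8528 ft

ISA temperature at 12200 ft = 15 − 2 × (12200/1000) = -9.4°C.
ISA deviation = -40 − (-9.4) = -30.6°C.
Density altitude = 12200 + 120 × (-30.6) = 12200 + (-3672) = 8528 ft.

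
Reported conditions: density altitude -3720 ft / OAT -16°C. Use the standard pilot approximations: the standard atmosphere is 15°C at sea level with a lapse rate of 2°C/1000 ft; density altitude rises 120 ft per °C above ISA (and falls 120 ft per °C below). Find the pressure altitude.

0 ft

DA = PA + 120 × (OAT − (15 − 2·PA/1000)) = PA + 120·OAT − 1800 + 0.24·PA = 1.24·PA + 120·OAT − 1800.
So 1.24·PA = -3720 − 120 × (-16) + 1800 = 0.
PA = 0 / 1.24 = 0 ft.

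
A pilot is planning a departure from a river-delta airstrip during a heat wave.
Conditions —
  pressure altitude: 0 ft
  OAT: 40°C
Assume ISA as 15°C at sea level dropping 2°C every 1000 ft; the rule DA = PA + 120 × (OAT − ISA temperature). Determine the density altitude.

3000 ft

ISA temperature at 0 ft = 15 − 2 × (0/1000) = 15°C.
ISA deviation = 40 − 15 = +25°C.
Density altitude = 0 + 120 × (25) = 0 + (+3000) = 3000 ft.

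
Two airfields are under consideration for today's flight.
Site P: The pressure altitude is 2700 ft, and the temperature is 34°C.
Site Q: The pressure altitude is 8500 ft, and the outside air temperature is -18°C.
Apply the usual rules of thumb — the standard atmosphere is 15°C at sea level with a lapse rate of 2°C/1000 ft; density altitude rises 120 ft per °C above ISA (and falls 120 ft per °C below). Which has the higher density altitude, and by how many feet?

Site Q by 952 ft

Site P: ISA temp = 9.6°C, deviation +24.4°C, DA = 2700 + 120 × 24.4 = 5628 ft.
Site Q: ISA temp = -2°C, deviation -16°C, DA = 8500 + 120 × (-16) = 6580 ft.
Site Q is higher by 6580 − 5628 = 952 ft.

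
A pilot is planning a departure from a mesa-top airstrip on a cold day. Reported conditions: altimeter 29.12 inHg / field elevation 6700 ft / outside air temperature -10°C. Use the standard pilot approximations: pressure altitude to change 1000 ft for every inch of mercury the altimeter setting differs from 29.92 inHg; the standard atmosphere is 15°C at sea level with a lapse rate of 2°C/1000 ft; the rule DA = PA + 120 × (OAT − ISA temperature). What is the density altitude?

Pressure altitude = 6700 + (29.92 − 29.12) × 1000 = 6700 + (+800) = 7500 ft.
ISA temperature at 7500 ft = 15 − 2 × (7500/1000) = 0°C.
ISA deviation = -10 − 0 = -10°C.
Density altitude = 7500 + 120 × (-10) = 6300 ft.

6300 ft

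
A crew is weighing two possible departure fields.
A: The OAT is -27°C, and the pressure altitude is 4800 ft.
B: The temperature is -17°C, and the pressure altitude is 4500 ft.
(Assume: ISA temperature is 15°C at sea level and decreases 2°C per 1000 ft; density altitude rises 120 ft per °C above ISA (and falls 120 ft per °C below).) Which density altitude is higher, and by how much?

A: ISA temp = 5.4°C, deviation -32.4°C, DA = 4800 + 120 × (-32.4) = 912 ft.
B: ISA temp = 6°C, deviation -23°C, DA = 4500 + 120 × (-23) = 1740 ft.
B is higher by 1740 − 912 = 828 ft.

B by 828 ft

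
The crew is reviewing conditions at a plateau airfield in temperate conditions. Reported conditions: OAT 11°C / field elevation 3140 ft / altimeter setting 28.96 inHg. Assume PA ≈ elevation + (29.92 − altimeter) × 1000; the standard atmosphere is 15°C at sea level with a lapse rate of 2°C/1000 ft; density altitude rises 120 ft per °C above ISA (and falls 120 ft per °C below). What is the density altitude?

4604 ft

Pressure altitude = 3140 + (29.92 − 28.96) × 1000 = 3140 + (+960) = 4100 ft.
ISA temperature at 4100 ft = 15 − 2 × (4100/1000) = 6.8°C.
ISA deviation = 11 − 6.8 = +4.2°C.
Density altitude = 4100 + 120 × (4.2) = 4604 ft.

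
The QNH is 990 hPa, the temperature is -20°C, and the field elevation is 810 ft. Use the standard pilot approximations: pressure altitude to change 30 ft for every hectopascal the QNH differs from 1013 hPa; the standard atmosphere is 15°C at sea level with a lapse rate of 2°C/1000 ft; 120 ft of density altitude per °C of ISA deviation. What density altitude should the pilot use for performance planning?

-2340 ft

Pressure altitude = 810 + (1013 − 990) × 30 = 810 + (+690) = 1500 ft.
ISA temperature at 1500 ft = 15 − 2 × (1500/1000) = 12°C.
ISA deviation = -20 − 12 = -32°C.
Density altitude = 1500 + 120 × (-32) = -2340 ft.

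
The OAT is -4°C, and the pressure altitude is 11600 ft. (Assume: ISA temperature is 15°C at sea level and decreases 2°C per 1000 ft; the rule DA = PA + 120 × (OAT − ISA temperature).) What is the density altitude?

12104 ft

ISA temperature at 11600 ft = 15 − 2 × (11600/1000) = -8.2°C.
ISA deviation = -4 − (-8.2) = +4.2°C.
Density altitude = 11600 + 120 × (4.2) = 11600 + (+504) = 12104 ft.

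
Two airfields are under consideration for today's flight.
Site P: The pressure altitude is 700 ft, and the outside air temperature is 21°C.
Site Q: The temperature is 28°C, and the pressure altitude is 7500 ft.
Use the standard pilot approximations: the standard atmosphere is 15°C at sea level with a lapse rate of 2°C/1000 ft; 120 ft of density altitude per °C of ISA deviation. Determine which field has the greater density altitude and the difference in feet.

Site Q by 9272 ft

Site P: ISA temp = 13.6°C, deviation +7.4°C, DA = 700 + 120 × 7.4 = 1588 ft.
Site Q: ISA temp = 0°C, deviation +28°C, DA = 7500 + 120 × 28 = 10860 ft.
Site Q is higher by 10860 − 1588 = 9272 ft.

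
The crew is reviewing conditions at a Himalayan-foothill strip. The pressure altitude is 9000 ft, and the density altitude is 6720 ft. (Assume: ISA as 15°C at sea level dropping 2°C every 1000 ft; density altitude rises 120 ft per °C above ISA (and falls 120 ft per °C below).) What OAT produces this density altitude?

Density altitude − pressure altitude = 6720 − 9000 = -2280 ft.
At 120 ft/°C that is an ISA deviation of -2280/120 = -19°C.
ISA temperature at 9000 ft = 15 − 2 × (9000/1000) = -3°C.
OAT = ISA + deviation = -3 + (-19) = -22°C.

-22°C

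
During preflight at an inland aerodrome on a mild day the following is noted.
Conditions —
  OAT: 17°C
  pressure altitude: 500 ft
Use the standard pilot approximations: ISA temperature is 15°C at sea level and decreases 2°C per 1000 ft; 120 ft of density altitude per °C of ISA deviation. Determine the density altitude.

ISA temperature at 500 ft = 15 − 2 × (500/1000) = 14°C.
ISA deviation = 17 − 14 = +3°C.
Density altitude = 500 + 120 × (3) = 500 + (+360) = 860 ft.

860 ft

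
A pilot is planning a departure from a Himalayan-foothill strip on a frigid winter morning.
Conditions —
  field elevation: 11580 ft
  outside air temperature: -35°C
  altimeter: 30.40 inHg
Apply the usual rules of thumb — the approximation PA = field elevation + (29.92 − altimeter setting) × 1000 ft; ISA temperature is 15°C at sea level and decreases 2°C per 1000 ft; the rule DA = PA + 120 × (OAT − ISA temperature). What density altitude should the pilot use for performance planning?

7764 ft

Pressure altitude = 11580 + (29.92 − 30.40) × 1000 = 11580 + (-480) = 11100 ft.
ISA temperature at 11100 ft = 15 − 2 × (11100/1000) = -7.2°C.
ISA deviation = -35 − (-7.2) = -27.8°C.
Density altitude = 11100 + 120 × (-27.8) = 7764 ft.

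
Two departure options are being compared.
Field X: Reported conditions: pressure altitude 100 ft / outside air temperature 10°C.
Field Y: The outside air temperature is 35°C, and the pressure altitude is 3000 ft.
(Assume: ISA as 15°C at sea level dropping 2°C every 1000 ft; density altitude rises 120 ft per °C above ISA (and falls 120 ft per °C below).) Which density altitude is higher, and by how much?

Field X: ISA temp = 14.8°C, deviation -4.8°C, DA = 100 + 120 × (-4.8) = -476 ft.
Field Y: ISA temp = 9°C, deviation +26°C, DA = 3000 + 120 × 26 = 6120 ft.
Field Y is higher by 6120 − (-476) = 6596 ft.

Field Y by 6596 ft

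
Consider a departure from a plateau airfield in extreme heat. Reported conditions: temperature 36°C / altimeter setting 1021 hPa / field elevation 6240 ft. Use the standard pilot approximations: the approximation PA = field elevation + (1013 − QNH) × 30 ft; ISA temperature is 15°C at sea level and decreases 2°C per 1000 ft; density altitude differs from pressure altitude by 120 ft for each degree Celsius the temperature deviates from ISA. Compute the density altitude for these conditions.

9960 ft

Pressure altitude = 6240 + (1013 − 1021) × 30 = 6240 + (-240) = 6000 ft.
ISA temperature at 6000 ft = 15 − 2 × (6000/1000) = 3°C.
ISA deviation = 36 − 3 = +33°C.
Density altitude = 6000 + 120 × (33) = 9960 ft.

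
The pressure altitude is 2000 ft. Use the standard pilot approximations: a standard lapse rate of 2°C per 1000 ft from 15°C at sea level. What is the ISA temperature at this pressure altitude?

ISA temperature = 15 − 2 × (2000/1000) = 15 − 4 = 11°C.

11°C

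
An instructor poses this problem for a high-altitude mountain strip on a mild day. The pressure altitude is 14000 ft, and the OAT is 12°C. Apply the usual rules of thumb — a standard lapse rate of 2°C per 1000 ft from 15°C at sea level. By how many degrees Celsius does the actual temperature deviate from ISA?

ISA temperature at 14000 ft = 15 − 2 × (14000/1000) = -13°C.
Deviation = OAT − ISA = 12 − (-13) = +25°C.

ISA+25°C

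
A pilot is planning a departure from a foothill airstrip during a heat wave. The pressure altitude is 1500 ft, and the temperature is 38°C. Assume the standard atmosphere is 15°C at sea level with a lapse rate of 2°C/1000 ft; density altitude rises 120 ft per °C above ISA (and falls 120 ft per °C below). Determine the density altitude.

ISA temperature at 1500 ft = 15 − 2 × (1500/1000) = 12°C.
ISA deviation = 38 − 12 = +26°C.
Density altitude = 1500 + 120 × (26) = 1500 + (+3120) = 4620 ft.

4620 ft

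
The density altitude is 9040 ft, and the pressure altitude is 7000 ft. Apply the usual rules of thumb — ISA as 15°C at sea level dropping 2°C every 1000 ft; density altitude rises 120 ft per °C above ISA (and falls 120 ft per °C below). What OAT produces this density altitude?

18°C

Density altitude − pressure altitude = 9040 − 7000 = +2040 ft.
At 120 ft/°C that is an ISA deviation of 2040/120 = +17°C.
ISA temperature at 7000 ft = 15 − 2 × (7000/1000) = 1°C.
OAT = ISA + deviation = 1 + (+17) = 18°C.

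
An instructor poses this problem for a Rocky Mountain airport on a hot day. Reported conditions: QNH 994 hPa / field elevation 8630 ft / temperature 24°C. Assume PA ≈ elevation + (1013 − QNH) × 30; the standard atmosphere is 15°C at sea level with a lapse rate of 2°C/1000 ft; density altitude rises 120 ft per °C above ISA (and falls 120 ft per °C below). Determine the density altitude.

Pressure altitude = 8630 + (1013 − 994) × 30 = 8630 + (+570) = 9200 ft.
ISA temperature at 9200 ft = 15 − 2 × (9200/1000) = -3.4°C.
ISA deviation = 24 − (-3.4) = +27.4°C.
Density altitude = 9200 + 120 × (27.4) = 12488 ft.

12488 ft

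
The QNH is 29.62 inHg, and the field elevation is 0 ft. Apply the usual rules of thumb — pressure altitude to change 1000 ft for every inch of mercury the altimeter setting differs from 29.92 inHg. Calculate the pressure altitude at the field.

Pressure correction = (29.92 − 29.62) × 1000 = +300 ft.
Pressure altitude = 0 + (+300) = 300 ft.

300 ft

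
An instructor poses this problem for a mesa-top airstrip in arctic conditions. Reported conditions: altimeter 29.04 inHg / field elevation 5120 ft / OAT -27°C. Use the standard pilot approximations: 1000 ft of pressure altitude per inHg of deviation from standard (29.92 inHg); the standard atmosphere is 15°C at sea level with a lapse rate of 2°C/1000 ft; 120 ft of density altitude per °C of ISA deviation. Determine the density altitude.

2400 ft

Pressure altitude = 5120 + (29.92 − 29.04) × 1000 = 5120 + (+880) = 6000 ft.
ISA temperature at 6000 ft = 15 − 2 × (6000/1000) = 3°C.
ISA deviation = -27 − 3 = -30°C.
Density altitude = 6000 + 120 × (-30) = 2400 ft.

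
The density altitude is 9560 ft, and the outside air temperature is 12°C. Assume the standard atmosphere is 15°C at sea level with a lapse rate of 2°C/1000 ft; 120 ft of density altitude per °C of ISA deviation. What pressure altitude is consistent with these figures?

DA = PA + 120 × (OAT − (15 − 2·PA/1000)) = PA + 120·OAT − 1800 + 0.24·PA = 1.24·PA + 120·OAT − 1800.
So 1.24·PA = 9560 − 120 × 12 + 1800 = 9920.
PA = 9920 / 1.24 = 8000 ft.

8000 ft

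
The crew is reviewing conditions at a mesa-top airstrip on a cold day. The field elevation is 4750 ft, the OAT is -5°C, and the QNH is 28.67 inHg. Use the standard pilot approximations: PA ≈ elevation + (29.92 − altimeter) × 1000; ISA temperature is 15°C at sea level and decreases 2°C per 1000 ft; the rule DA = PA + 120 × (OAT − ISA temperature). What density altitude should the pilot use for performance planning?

Pressure altitude = 4750 + (29.92 − 28.67) × 1000 = 4750 + (+1250) = 6000 ft.
ISA temperature at 6000 ft = 15 − 2 × (6000/1000) = 3°C.
ISA deviation = -5 − 3 = -8°C.
Density altitude = 6000 + 120 × (-8) = 5040 ft.

5040 ft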